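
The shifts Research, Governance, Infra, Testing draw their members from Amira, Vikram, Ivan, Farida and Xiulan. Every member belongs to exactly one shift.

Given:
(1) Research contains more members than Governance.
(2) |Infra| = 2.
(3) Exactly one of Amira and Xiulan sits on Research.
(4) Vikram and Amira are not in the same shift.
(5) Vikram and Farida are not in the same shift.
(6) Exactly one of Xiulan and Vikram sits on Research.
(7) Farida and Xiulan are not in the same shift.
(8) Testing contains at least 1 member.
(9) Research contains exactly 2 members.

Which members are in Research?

Research = {Ivan, Xiulan}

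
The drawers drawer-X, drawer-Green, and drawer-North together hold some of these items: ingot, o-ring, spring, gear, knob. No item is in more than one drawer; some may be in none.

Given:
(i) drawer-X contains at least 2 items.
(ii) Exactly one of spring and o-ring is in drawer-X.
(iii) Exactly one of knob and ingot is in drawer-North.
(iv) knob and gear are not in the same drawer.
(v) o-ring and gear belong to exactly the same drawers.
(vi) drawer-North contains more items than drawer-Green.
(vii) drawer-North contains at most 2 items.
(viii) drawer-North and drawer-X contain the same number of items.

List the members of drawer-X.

drawer-X = {gear, o-ring}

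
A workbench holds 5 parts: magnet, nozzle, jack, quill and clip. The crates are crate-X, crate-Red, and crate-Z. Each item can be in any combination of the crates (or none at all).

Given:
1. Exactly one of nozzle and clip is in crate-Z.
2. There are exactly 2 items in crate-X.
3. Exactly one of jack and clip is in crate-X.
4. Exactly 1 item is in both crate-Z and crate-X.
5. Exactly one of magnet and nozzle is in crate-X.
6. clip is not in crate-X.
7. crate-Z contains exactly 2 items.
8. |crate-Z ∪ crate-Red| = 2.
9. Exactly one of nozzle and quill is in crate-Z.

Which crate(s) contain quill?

quill: none

From (6): clip ∉ crate-X.
(3) (exactly one): jack ∈ crate-X.
Suppose quill ∈ crate-X: no assignment then satisfies all the clues, so quill ∉ crate-X.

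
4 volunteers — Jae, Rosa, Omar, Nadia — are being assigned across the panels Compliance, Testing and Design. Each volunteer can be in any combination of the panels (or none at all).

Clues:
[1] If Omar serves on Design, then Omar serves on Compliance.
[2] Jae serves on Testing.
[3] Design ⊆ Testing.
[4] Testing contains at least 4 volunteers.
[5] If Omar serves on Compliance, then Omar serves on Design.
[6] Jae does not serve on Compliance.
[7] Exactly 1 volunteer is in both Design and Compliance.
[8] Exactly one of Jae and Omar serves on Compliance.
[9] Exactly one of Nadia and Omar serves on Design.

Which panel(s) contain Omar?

From (2): Jae ∈ Testing.
From (6): Jae ∉ Compliance.
(4): only 4 candidates remain for Testing, so all are in.
(8) (exactly one): Omar ∈ Compliance.
(5): Omar ∈ Design.
(9) (exactly one): Nadia ∉ Design.

Omar: Compliance, Design, Testing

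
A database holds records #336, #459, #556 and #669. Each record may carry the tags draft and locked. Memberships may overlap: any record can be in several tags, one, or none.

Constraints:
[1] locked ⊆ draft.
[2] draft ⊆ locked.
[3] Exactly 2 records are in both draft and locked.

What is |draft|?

2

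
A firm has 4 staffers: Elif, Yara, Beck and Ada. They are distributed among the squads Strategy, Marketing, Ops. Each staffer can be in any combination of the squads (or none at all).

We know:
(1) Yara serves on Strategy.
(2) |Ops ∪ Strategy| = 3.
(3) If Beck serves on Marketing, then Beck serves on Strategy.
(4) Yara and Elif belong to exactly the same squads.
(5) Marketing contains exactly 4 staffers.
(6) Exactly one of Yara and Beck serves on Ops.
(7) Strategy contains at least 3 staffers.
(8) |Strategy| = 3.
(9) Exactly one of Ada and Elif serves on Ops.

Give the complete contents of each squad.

Strategy = {Beck, Elif, Yara}; Marketing = {Ada, Beck, Elif, Yara}; Ops = {Elif, Yara}

From (1): Yara ∈ Strategy.
(4): Elif matches Yara: Elif ∈ Strategy.
(5): only 4 candidates remain for Marketing, so all are in.
(3): Beck ∈ Strategy.
(8): Strategy already has 3, so the rest are out.
Suppose Elif ∉ Ops: no assignment then satisfies all the clues, so Elif ∈ Ops.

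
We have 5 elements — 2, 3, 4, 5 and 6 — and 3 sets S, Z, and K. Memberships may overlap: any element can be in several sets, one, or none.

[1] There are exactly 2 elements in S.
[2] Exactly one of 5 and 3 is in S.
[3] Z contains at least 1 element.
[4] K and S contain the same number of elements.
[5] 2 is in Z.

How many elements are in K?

2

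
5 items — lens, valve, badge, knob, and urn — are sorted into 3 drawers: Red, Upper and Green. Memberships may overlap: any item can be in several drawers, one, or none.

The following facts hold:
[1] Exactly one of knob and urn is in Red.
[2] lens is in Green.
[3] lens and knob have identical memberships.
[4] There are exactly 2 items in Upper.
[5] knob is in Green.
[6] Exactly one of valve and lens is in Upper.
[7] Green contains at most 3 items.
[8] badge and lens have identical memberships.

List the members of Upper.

Upper = {urn, valve}

From (2): lens ∈ Green.
From (5): knob ∈ Green.
(8): badge matches lens: badge ∈ Green.
(7): Green already has 3, so the rest are out.
Suppose lens ∈ Upper: no assignment then satisfies all the clues, so lens ∉ Upper.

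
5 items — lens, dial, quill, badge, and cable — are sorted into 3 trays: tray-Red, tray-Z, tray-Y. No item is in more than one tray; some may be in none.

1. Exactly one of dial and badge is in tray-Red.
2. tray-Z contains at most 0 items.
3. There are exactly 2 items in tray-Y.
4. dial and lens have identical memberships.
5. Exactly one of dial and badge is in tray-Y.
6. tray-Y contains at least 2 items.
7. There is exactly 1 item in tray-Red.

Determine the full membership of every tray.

tray-Red = {badge}; tray-Z = {}; tray-Y = {dial, lens}

(2): tray-Z already has 0, so the rest are out.
Suppose lens ∈ tray-Red: no assignment then satisfies all the clues, so lens ∉ tray-Red.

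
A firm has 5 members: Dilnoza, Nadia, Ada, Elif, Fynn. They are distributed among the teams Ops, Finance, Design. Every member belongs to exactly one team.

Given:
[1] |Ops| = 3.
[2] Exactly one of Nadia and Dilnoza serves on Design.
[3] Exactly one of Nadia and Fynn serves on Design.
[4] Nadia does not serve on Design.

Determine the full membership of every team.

From (4): Nadia ∉ Design.
(2) (exactly one): Dilnoza ∈ Design.
(3) (exactly one): Fynn ∈ Design.
(1): only 3 candidates remain for Ops, so all are in.

Ops = {Ada, Elif, Nadia}; Finance = {}; Design = {Dilnoza, Fynn}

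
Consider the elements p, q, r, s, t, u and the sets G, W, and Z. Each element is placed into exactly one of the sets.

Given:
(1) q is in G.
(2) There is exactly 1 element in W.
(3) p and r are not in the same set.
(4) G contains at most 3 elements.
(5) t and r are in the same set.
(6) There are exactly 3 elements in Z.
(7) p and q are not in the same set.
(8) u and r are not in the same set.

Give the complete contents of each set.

G = {q, u}; W = {p}; Z = {r, s, t}

From (1): q ∈ G.
(7): p ∉ G.
Suppose p ∉ W: no assignment then satisfies all the clues, so p ∈ W.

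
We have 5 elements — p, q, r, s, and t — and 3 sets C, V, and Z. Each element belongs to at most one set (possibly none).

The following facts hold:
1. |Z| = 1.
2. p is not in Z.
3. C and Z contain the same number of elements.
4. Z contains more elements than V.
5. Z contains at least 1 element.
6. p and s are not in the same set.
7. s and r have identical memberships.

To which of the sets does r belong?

r: none

From (2): p ∉ Z.
Suppose r ∈ C: no assignment then satisfies all the clues, so r ∉ C.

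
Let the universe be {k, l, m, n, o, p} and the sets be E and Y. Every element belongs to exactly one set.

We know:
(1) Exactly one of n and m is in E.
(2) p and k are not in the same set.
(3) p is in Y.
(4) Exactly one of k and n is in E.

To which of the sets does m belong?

From (3): p ∈ Y.
(2): k ∉ Y.
Only one set left: k ∈ E.
(4) (exactly one): n ∉ E.
Only one set left: n ∈ Y.
(1) (exactly one): m ∈ E.

m: E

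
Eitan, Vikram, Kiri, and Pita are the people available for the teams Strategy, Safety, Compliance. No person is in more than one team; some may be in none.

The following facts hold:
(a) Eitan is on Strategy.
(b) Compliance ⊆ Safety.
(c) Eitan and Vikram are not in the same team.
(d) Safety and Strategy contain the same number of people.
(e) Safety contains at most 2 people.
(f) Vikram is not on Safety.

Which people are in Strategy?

Strategy = {Eitan}

From (a): Eitan ∈ Strategy.
From (f): Vikram ∉ Safety.
(b) contrapositive: Vikram ∉ Compliance.
(c): Vikram ∉ Strategy.
Suppose Kiri ∈ Strategy: no assignment then satisfies all the clues, so Kiri ∉ Strategy.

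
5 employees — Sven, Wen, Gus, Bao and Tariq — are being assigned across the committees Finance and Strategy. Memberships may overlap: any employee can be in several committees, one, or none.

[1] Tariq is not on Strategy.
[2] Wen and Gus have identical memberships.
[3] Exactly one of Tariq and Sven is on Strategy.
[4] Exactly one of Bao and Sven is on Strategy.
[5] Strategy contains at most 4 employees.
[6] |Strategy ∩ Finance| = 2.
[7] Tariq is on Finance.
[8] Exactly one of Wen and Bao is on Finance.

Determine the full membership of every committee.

Finance = {Gus, Tariq, Wen}; Strategy = {Gus, Sven, Wen}

From (1): Tariq ∉ Strategy.
From (7): Tariq ∈ Finance.
(3) (exactly one): Sven ∈ Strategy.
(4) (exactly one): Bao ∉ Strategy.
Suppose Sven ∈ Finance: no assignment then satisfies all the clues, so Sven ∉ Finance.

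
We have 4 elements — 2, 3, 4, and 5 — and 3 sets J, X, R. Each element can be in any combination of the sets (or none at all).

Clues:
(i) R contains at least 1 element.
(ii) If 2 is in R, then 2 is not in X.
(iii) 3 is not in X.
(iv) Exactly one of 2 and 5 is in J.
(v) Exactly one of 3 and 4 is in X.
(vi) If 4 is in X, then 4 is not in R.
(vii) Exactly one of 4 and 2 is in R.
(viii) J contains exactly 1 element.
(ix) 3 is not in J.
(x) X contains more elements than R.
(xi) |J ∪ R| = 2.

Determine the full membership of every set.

From (iii): 3 ∉ X.
From (ix): 3 ∉ J.
(v) (exactly one): 4 ∈ X.
(vi): 4 ∉ R.
(vii) (exactly one): 2 ∈ R.
(ii): 2 ∉ X.
Suppose 2 ∈ J: no assignment then satisfies all the clues, so 2 ∉ J.

J = {5}; X = {4, 5}; R = {2}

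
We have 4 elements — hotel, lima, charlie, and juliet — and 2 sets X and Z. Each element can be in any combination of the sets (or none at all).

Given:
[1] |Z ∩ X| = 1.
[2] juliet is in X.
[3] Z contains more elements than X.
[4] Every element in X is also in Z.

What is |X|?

1

From (2): juliet ∈ X.
(4) with juliet ∈ X: juliet ∈ Z.
Suppose hotel ∈ X: no assignment then satisfies all the clues, so hotel ∉ X.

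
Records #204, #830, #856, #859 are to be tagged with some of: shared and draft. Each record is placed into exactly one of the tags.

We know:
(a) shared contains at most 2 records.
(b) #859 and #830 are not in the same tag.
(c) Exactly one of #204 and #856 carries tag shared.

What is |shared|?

2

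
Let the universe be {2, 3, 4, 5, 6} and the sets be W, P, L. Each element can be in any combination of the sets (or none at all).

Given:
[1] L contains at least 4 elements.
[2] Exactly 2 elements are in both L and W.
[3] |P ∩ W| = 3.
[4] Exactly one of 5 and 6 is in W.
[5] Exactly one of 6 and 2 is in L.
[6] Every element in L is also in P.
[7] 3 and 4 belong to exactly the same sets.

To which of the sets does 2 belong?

2: L, P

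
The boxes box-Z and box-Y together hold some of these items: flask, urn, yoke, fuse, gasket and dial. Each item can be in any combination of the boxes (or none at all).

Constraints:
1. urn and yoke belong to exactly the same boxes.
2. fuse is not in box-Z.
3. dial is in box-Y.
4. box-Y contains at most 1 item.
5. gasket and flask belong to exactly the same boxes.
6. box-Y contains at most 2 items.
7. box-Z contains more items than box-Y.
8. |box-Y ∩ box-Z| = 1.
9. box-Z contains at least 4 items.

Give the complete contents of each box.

box-Z = {dial, flask, gasket, urn, yoke}; box-Y = {dial}

From (2): fuse ∉ box-Z.
From (3): dial ∈ box-Y.
(4): box-Y already has 1, so the rest are out.
Suppose flask ∉ box-Z: no assignment then satisfies all the clues, so flask ∈ box-Z.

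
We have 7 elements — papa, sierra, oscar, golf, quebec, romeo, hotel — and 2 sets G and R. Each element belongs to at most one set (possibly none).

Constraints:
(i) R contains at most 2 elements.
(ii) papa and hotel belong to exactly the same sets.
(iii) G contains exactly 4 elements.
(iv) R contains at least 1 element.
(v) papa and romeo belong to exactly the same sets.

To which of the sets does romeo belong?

romeo: G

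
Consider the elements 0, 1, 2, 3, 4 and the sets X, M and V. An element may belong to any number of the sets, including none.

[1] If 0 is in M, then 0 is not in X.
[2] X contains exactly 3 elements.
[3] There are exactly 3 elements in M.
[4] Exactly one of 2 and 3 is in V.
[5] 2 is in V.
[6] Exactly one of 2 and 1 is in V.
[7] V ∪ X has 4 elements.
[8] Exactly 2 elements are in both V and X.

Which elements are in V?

V = {0, 2, 4}

From (5): 2 ∈ V.
(4) (exactly one): 3 ∉ V.
(6) (exactly one): 1 ∉ V.
Suppose 0 ∉ V: no assignment then satisfies all the clues, so 0 ∈ V.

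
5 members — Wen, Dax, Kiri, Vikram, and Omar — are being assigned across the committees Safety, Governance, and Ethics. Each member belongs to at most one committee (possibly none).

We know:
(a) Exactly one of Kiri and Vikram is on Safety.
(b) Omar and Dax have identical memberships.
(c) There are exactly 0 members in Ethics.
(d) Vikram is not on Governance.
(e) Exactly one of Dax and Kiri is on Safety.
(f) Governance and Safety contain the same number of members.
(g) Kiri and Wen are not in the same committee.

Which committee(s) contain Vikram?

Vikram: none

From (d): Vikram ∉ Governance.
(c): Ethics already has 0, so the rest are out.
Suppose Vikram ∈ Safety: no assignment then satisfies all the clues, so Vikram ∉ Safety.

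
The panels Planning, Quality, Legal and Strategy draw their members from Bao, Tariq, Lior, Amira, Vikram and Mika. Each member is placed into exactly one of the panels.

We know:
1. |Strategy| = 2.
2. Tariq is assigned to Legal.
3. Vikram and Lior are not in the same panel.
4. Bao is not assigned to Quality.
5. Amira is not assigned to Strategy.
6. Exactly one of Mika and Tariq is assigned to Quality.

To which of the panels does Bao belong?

Bao: Strategy

From (2): Tariq ∈ Legal.
From (4): Bao ∉ Quality.
From (5): Amira ∉ Strategy.
(6) (exactly one): Mika ∈ Quality.
Suppose Bao ∈ Planning: no assignment then satisfies all the clues, so Bao ∉ Planning.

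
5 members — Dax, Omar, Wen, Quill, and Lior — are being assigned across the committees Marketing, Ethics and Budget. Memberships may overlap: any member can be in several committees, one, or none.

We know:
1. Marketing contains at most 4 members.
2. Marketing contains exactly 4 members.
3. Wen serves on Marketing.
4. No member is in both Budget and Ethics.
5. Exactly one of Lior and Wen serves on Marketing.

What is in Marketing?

Marketing = {Dax, Omar, Quill, Wen}

From (3): Wen ∈ Marketing.
(5) (exactly one): Lior ∉ Marketing.
(2): only 4 candidates remain for Marketing, so all are in.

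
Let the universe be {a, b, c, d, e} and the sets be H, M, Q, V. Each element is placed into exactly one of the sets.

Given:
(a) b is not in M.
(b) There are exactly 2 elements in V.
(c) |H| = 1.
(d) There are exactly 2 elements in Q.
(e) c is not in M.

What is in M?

M = {}

From (a): b ∉ M.
From (e): c ∉ M.
Suppose a ∈ M: no assignment then satisfies all the clues, so a ∉ M.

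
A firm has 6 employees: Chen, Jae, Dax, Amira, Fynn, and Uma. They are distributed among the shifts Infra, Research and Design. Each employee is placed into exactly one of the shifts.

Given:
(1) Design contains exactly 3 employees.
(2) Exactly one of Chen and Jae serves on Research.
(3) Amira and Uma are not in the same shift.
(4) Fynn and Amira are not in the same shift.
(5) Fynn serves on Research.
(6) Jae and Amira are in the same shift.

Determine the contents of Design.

Design = {Amira, Dax, Jae}

From (5): Fynn ∈ Research.
(4): Amira ∉ Research.
(6): Jae matches Amira: Jae ∉ Research.
(2) (exactly one): Chen ∈ Research.
Suppose Jae ∉ Design: no assignment then satisfies all the clues, so Jae ∈ Design.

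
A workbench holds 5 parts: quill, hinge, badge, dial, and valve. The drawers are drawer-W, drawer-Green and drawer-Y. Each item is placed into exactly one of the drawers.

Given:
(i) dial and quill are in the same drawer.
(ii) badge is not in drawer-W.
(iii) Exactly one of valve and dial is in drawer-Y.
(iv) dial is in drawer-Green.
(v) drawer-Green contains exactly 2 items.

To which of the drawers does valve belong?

valve: drawer-Y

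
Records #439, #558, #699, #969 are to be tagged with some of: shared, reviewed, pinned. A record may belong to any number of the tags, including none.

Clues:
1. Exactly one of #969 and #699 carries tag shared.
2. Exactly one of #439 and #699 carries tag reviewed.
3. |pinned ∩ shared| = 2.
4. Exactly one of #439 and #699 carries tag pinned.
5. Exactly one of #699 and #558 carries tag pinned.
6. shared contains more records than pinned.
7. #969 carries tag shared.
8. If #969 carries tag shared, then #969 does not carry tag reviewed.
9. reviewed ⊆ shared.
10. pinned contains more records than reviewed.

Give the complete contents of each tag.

shared = {#439, #558, #969}; reviewed = {#439}; pinned = {#439, #558}

From (7): #969 ∈ shared.
(1) (exactly one): #699 ∉ shared.
(8): #969 ∉ reviewed.
(9) contrapositive: #699 ∉ reviewed.
(2) (exactly one): #439 ∈ reviewed.
(9) with #439 ∈ reviewed: #439 ∈ shared.
Suppose #439 ∉ pinned: no assignment then satisfies all the clues, so #439 ∈ pinned.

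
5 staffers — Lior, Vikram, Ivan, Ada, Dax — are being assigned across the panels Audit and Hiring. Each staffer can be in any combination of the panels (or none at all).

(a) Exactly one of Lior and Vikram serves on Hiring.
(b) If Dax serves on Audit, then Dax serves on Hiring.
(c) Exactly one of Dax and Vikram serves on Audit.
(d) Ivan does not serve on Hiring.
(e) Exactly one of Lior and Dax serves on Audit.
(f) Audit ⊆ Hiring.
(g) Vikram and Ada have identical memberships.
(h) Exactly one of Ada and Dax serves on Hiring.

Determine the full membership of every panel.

Audit = {Dax}; Hiring = {Dax, Lior}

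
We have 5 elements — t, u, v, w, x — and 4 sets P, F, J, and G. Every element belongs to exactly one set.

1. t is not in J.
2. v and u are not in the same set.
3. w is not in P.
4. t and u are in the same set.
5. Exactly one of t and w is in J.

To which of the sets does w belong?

From (1): t ∉ J.
From (3): w ∉ P.
(4): u matches t: u ∉ J.
(5) (exactly one): w ∈ J.

w: J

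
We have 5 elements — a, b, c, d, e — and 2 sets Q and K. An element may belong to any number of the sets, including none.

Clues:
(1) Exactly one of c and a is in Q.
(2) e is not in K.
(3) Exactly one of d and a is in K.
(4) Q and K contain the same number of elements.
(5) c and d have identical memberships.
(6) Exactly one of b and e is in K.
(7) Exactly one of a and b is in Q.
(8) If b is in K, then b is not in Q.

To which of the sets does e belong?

e: Q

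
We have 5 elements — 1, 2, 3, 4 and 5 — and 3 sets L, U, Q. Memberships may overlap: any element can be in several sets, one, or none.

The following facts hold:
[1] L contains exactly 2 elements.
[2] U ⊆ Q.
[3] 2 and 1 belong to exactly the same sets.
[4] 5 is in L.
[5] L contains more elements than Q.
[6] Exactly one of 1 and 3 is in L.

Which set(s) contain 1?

1: none

From (4): 5 ∈ L.
Suppose 1 ∈ L: no assignment then satisfies all the clues, so 1 ∉ L.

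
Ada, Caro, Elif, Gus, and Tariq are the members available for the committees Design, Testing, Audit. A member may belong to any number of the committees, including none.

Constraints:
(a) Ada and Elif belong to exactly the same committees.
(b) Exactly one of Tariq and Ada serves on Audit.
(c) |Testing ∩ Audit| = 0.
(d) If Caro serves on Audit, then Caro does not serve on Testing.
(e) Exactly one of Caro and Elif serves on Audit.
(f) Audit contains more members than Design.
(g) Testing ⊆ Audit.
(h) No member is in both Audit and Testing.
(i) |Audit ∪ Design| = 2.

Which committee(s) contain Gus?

Gus: none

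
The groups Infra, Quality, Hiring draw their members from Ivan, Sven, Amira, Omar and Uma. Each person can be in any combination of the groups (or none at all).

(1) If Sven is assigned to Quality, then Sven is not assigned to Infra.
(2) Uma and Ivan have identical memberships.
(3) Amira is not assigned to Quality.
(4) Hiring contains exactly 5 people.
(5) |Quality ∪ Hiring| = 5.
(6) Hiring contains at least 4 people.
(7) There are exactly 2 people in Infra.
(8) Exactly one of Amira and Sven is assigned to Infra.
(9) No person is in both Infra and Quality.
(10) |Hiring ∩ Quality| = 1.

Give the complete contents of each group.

Infra = {Amira, Omar}; Quality = {Sven}; Hiring = {Amira, Ivan, Omar, Sven, Uma}

From (3): Amira ∉ Quality.
(4): only 5 candidates remain for Hiring, so all are in.
Suppose Ivan ∈ Infra: no assignment then satisfies all the clues, so Ivan ∉ Infra.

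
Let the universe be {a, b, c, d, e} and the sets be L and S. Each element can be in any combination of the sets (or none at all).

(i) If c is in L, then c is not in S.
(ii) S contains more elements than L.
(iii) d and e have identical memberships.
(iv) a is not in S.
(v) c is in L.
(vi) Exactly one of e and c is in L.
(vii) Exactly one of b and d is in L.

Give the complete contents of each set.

L = {b, c}; S = {b, d, e}

From (iv): a ∉ S.
From (v): c ∈ L.
(i): c ∉ S.
(vi) (exactly one): e ∉ L.
(iii): d matches e: d ∉ L.
(vii) (exactly one): b ∈ L.
Suppose a ∈ L: no assignment then satisfies all the clues, so a ∉ L.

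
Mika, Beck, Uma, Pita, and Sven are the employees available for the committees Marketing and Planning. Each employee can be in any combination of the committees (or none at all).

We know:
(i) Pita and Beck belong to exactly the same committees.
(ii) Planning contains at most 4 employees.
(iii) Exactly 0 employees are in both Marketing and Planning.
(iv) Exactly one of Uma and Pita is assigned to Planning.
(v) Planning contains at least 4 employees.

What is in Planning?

Planning = {Beck, Mika, Pita, Sven}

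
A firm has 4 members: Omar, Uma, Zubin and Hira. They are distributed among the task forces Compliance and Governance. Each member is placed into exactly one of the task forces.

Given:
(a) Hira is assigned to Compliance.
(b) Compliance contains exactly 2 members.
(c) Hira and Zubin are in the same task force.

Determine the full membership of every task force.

Compliance = {Hira, Zubin}; Governance = {Omar, Uma}

From (a): Hira ∈ Compliance.
(c): Zubin matches Hira: Zubin ∈ Compliance.
(b): Compliance already has 2, so the rest are out.
Only one task force left: Omar ∈ Governance.
Only one task force left: Uma ∈ Governance.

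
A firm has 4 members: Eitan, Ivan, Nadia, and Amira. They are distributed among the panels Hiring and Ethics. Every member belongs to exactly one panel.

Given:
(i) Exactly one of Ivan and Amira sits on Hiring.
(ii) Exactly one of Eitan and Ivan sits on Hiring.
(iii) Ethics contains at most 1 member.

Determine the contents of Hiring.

Hiring = {Amira, Eitan, Nadia}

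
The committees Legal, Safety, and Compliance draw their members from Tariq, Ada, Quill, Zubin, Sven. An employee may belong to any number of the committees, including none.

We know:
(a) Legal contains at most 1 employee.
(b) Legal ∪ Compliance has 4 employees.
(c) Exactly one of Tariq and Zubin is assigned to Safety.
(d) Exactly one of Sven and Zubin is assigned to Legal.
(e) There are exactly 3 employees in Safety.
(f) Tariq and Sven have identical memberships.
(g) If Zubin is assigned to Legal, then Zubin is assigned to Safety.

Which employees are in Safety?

Safety = {Ada, Quill, Zubin}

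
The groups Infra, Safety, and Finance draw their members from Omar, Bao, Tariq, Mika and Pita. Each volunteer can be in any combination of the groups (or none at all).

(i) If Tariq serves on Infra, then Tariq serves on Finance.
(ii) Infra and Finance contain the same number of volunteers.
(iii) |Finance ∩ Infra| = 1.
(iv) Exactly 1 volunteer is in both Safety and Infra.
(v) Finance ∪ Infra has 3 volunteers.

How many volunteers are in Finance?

2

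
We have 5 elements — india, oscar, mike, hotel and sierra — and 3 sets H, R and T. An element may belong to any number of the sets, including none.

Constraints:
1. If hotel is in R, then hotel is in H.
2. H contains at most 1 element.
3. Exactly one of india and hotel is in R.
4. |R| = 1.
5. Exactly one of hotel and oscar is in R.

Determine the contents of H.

H = {hotel}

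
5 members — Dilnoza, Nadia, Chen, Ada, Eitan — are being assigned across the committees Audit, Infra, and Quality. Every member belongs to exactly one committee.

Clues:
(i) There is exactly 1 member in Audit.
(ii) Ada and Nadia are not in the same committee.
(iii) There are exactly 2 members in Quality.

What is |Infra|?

2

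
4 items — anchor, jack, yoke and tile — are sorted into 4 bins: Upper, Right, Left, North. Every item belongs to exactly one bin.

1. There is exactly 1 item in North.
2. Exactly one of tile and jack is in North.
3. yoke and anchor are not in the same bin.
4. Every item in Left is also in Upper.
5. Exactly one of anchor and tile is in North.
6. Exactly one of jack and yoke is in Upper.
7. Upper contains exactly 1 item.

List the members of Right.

Right = {anchor, jack}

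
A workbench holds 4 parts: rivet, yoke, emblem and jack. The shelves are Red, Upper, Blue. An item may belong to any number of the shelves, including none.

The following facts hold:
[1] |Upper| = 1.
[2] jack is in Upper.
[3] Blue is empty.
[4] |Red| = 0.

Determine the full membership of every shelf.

Red = {}; Upper = {jack}; Blue = {}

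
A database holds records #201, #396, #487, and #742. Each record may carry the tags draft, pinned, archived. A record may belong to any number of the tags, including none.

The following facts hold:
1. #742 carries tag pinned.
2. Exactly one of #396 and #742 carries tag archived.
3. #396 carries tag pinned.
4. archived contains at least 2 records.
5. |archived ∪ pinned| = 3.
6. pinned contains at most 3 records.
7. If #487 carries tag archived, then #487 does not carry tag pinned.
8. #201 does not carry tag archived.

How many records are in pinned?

2

From (1): #742 ∈ pinned.
From (3): #396 ∈ pinned.
From (8): #201 ∉ archived.
Suppose #201 ∈ pinned: no assignment then satisfies all the clues, so #201 ∉ pinned.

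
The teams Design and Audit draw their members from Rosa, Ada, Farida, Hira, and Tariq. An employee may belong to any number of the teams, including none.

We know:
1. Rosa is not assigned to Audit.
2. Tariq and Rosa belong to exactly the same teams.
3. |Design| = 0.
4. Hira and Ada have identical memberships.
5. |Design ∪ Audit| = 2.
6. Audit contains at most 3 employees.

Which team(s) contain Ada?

From (1): Rosa ∉ Audit.
(2): Tariq matches Rosa: Tariq ∉ Audit.
(3): Design already has 0, so the rest are out.
Suppose Ada ∉ Audit: no assignment then satisfies all the clues, so Ada ∈ Audit.

Ada: Audit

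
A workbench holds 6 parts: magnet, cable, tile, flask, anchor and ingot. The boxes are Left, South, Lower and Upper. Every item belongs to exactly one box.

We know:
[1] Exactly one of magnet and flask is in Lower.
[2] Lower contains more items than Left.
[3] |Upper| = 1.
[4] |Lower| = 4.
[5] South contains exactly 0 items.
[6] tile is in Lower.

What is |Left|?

1

From (6): tile ∈ Lower.
(5): South already has 0, so the rest are out.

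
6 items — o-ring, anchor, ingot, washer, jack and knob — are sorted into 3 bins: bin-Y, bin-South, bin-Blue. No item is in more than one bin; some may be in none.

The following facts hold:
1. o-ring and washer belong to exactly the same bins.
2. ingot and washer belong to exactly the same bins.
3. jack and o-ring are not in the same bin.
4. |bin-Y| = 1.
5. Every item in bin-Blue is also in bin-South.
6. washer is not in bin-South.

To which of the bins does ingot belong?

ingot: none

From (6): washer ∉ bin-South.
(1): o-ring matches washer: o-ring ∉ bin-South.
(2): ingot matches washer: ingot ∉ bin-South.
(5) contrapositive: o-ring ∉ bin-Blue.
(5) contrapositive: ingot ∉ bin-Blue.
(5) contrapositive: washer ∉ bin-Blue.
Suppose ingot ∈ bin-Y: no assignment then satisfies all the clues, so ingot ∉ bin-Y.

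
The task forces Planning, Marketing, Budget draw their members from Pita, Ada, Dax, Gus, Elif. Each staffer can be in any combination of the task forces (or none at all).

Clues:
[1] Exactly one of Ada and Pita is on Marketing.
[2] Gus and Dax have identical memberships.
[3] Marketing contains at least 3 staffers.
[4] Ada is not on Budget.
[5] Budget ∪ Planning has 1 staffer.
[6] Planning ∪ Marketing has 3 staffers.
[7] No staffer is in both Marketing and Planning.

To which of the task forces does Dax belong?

Dax: Marketing

From (4): Ada ∉ Budget.
Suppose Dax ∈ Planning: no assignment then satisfies all the clues, so Dax ∉ Planning.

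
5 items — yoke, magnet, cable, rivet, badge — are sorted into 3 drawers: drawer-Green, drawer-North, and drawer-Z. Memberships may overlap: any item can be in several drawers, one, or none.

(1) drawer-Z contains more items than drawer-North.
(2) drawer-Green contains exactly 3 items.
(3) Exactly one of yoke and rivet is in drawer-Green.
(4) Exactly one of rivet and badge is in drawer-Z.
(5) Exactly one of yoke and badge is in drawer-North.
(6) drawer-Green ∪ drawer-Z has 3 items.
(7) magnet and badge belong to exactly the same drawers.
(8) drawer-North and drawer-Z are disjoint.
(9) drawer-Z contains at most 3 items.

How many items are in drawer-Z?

2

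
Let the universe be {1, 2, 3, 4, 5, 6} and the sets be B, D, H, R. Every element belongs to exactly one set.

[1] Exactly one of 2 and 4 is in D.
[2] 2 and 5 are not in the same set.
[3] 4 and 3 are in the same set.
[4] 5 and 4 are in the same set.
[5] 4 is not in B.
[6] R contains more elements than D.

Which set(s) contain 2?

2: D

From (5): 4 ∉ B.
(3): 3 matches 4: 3 ∉ B.
(4): 5 matches 4: 5 ∉ B.
Suppose 2 ∈ B: no assignment then satisfies all the clues, so 2 ∉ B.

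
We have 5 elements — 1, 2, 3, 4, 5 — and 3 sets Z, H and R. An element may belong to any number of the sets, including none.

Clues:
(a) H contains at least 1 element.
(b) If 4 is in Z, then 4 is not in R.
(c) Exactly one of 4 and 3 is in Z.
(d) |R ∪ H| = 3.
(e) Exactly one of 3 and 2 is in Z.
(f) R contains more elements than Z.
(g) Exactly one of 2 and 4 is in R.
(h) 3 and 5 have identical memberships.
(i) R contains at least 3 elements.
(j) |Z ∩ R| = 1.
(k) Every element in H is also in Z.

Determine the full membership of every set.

Z = {2, 4}; H = {2}; R = {2, 3, 5}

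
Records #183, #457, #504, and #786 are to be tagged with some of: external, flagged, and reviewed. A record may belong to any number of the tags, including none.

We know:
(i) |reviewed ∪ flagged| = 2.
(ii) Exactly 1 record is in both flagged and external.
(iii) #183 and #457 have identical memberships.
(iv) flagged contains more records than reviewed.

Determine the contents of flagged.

flagged = {#504, #786}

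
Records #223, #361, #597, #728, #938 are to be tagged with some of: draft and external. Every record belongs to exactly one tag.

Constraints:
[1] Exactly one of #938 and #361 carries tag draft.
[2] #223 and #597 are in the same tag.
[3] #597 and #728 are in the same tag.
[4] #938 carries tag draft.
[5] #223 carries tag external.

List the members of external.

external = {#223, #361, #597, #728}

From (4): #938 ∈ draft.
From (5): #223 ∈ external.
(1) (exactly one): #361 ∉ draft.
(2): #597 matches #223: #597 ∉ draft.
(2): #597 matches #223: #597 ∈ external.
(3): #728 matches #597: #728 ∉ draft.
(3): #728 matches #597: #728 ∈ external.
Only one tag left: #361 ∈ external.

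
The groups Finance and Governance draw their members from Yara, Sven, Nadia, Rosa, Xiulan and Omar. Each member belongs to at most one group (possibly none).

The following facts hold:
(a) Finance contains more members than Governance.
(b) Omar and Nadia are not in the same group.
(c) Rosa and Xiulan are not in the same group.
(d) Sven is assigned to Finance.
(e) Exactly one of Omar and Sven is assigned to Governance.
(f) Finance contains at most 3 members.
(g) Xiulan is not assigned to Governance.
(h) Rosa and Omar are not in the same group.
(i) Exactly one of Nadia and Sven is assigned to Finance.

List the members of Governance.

Governance = {Omar}

From (d): Sven ∈ Finance.
From (g): Xiulan ∉ Governance.
(e) (exactly one): Omar ∈ Governance.
(h): Rosa ∉ Governance.
(i) (exactly one): Nadia ∉ Finance.
(b): Nadia ∉ Governance.
Suppose Yara ∈ Governance: no assignment then satisfies all the clues, so Yara ∉ Governance.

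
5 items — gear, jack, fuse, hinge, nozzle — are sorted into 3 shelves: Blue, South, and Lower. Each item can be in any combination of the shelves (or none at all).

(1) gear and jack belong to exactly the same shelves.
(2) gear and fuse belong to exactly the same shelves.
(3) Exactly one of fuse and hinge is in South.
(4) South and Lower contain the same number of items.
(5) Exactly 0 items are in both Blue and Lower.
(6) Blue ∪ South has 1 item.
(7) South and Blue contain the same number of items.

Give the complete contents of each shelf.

Blue = {hinge}; South = {hinge}; Lower = {nozzle}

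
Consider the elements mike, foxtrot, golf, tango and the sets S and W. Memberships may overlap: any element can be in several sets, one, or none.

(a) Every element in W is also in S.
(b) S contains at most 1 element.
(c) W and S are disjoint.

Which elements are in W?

W = {}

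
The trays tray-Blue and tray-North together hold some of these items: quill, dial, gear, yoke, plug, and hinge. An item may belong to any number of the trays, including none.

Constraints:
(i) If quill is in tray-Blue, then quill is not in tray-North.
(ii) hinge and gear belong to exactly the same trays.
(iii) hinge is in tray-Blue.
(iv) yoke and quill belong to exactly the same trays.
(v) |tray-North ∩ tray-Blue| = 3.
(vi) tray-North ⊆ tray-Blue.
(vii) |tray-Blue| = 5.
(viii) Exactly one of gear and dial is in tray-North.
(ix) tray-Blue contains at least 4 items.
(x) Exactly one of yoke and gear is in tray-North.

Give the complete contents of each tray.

tray-Blue = {gear, hinge, plug, quill, yoke}; tray-North = {gear, hinge, plug}

From (iii): hinge ∈ tray-Blue.
(ii): gear matches hinge: gear ∈ tray-Blue.
Suppose quill ∉ tray-Blue: no assignment then satisfies all the clues, so quill ∈ tray-Blue.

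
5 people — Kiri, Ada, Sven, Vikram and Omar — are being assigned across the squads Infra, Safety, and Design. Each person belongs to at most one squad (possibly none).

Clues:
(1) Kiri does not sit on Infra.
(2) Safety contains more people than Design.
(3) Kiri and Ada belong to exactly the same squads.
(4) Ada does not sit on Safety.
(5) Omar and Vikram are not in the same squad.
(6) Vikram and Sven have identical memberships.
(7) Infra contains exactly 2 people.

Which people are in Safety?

From (1): Kiri ∉ Infra.
From (4): Ada ∉ Safety.
(3): Ada matches Kiri: Ada ∉ Infra.
(3): Kiri matches Ada: Kiri ∉ Safety.
Suppose Sven ∈ Safety: no assignment then satisfies all the clues, so Sven ∉ Safety.

Safety = {Omar}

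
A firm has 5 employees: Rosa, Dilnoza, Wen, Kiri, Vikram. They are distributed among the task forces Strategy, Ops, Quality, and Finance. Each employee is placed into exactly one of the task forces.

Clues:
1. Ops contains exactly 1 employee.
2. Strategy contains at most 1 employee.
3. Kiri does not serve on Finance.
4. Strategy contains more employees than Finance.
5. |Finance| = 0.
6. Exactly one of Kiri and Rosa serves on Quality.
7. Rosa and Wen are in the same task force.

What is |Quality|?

From (3): Kiri ∉ Finance.
(5): Finance already has 0, so the rest are out.
Suppose Rosa ∈ Strategy: no assignment then satisfies all the clues, so Rosa ∉ Strategy.

3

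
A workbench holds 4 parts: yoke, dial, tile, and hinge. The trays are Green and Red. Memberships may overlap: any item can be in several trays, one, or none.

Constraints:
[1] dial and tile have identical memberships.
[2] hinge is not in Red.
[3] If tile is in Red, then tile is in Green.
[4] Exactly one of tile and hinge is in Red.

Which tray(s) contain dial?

dial: Green, Red

From (2): hinge ∉ Red.
(4) (exactly one): tile ∈ Red.
(1): dial matches tile: dial ∈ Red.
(3): tile ∈ Green.
(1): dial matches tile: dial ∈ Green.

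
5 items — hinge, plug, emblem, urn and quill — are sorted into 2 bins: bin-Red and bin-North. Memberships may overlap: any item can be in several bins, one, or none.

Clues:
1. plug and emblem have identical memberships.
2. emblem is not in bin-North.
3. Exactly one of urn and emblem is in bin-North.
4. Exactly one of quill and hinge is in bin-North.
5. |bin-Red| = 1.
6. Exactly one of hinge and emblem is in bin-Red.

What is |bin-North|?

2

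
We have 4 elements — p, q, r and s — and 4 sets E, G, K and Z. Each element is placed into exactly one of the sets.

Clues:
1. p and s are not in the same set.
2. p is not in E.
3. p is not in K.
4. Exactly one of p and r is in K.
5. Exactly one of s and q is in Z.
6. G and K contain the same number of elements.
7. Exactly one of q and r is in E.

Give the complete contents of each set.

E = {q}; G = {p}; K = {r}; Z = {s}

From (2): p ∉ E.
From (3): p ∉ K.
(4) (exactly one): r ∈ K.
(7) (exactly one): q ∈ E.
(5) (exactly one): s ∈ Z.
(1): p ∉ Z.
Only one set left: p ∈ G.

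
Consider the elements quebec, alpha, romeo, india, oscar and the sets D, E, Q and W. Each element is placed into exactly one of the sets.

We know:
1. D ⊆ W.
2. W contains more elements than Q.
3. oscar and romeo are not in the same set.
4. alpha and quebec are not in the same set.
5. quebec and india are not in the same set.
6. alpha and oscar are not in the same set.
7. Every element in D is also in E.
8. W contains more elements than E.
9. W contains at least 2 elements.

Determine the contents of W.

W = {alpha, india, romeo}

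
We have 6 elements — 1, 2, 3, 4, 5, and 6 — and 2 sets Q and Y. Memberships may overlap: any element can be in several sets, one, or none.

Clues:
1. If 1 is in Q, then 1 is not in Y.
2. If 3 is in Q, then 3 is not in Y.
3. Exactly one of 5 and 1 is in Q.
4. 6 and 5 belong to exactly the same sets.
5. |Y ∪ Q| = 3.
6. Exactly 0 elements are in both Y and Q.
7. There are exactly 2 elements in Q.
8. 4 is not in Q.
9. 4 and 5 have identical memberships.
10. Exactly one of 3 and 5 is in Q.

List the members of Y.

Y = {2}

From (8): 4 ∉ Q.
(9): 5 matches 4: 5 ∉ Q.
(10) (exactly one): 3 ∈ Q.
(2): 3 ∉ Y.
(3) (exactly one): 1 ∈ Q.
(4): 6 matches 5: 6 ∉ Q.
(7): Q already has 2, so the rest are out.
(1): 1 ∉ Y.
Suppose 2 ∉ Y: no assignment then satisfies all the clues, so 2 ∈ Y.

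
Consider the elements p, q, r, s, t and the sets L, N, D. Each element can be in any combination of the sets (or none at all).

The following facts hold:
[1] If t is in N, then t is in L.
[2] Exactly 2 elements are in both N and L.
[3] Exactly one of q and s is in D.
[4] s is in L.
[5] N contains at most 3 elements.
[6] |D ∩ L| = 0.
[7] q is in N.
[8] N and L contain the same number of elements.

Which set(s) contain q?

q: D, N

From (4): s ∈ L.
From (7): q ∈ N.
Suppose q ∈ L: no assignment then satisfies all the clues, so q ∉ L.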